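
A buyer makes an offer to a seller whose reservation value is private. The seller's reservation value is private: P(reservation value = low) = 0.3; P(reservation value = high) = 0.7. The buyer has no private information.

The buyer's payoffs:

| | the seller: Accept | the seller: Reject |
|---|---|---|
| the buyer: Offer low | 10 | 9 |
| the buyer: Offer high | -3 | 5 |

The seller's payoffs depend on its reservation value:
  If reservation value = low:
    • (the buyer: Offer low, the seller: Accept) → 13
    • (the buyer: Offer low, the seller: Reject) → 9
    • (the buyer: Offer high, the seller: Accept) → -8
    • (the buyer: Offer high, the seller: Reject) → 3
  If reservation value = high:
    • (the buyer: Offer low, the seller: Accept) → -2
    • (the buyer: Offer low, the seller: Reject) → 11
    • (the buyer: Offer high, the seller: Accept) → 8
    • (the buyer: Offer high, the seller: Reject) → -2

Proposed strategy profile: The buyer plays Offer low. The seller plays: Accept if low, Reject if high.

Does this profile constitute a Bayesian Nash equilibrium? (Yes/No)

The buyer plays Offer low: E[Offer low] = 0.3·(10) + 0.7·(9) = 9.3; E[Offer high] = 2.6. Best-responding. ✓
The seller (reservation value low), facing Offer low: Accept gives 13, Reject gives 9. Proposed Accept is best. ✓
The seller (reservation value high), facing Offer low: Accept gives -2, Reject gives 11. Proposed Reject is best. ✓

Yes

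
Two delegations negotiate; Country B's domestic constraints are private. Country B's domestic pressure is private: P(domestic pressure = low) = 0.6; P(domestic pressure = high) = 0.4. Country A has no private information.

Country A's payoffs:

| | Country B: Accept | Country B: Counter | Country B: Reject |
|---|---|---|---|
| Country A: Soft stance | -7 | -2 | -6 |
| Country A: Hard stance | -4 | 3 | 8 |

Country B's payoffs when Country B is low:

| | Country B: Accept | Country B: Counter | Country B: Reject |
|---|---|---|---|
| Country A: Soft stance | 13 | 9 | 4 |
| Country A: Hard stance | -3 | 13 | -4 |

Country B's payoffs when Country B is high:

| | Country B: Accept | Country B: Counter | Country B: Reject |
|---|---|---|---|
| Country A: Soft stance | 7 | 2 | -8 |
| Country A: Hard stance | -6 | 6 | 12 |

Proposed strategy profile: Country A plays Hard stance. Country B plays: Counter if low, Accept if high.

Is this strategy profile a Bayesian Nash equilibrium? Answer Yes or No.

No

Country A plays Hard stance: E[Hard stance] = 0.6·(3) + 0.4·(-4) = 0.2; E[Soft stance] = -4. Best-responding. ✓
Country B (domestic pressure low), facing Hard stance: Accept gives -3, Counter gives 13, Reject gives -4. Proposed Counter is best. ✓
Country B (domestic pressure high), facing Hard stance: Accept gives -6, Counter gives 6, Reject gives 12. Proposed Accept is not best — profitable deviation exists. ✗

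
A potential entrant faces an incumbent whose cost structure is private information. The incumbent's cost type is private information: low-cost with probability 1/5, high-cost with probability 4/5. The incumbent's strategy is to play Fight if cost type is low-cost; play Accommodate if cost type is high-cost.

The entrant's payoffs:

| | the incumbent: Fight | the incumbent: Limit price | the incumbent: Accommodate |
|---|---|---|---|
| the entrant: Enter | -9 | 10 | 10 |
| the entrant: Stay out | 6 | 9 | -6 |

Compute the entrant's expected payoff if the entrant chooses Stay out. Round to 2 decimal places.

Take the expectation over the incumbent's cost type, weighting each type's action by its prior probability.
E[Stay out] = 1/5·6 + 4/5·(-6) = 6/5 + (-24/5) = -18/5

-3.60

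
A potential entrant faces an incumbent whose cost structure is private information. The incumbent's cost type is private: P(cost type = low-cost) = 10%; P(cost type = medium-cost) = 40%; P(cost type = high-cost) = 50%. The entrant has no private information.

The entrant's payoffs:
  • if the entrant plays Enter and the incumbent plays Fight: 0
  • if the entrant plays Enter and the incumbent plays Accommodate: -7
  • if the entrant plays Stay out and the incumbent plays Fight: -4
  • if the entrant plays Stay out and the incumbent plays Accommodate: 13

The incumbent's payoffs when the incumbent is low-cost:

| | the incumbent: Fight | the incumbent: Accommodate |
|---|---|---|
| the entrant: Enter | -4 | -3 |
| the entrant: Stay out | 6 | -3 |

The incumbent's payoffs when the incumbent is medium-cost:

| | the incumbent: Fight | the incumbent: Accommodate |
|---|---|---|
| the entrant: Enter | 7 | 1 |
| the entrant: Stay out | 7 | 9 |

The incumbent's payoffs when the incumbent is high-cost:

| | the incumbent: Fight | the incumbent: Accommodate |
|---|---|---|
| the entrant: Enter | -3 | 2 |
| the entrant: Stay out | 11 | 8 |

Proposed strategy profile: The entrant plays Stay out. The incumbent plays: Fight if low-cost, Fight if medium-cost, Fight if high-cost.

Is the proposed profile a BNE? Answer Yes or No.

A profile is a BNE iff every type of every player is best-responding given beliefs about the other side.
The entrant plays Stay out: E[Stay out] = 0.1·(-4) + 0.4·(-4) + 0.5·(-4) = -4; E[Enter] = 0. Not best-responding. ✗
The incumbent (cost type low-cost), facing Stay out: Fight gives 6, Accommodate gives -3. Proposed Fight is best. ✓
The incumbent (cost type medium-cost), facing Stay out: Fight gives 7, Accommodate gives 9. Proposed Fight is not best — profitable deviation exists. ✗
The incumbent (cost type high-cost), facing Stay out: Fight gives 11, Accommodate gives 8. Proposed Fight is best. ✓

No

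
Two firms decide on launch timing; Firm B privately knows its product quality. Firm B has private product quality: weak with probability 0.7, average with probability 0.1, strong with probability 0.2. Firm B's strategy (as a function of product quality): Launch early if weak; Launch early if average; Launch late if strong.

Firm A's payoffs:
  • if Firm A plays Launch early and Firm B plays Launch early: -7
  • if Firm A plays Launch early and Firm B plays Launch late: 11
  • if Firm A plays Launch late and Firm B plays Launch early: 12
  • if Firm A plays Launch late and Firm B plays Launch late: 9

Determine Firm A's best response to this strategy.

Launch late

E[Launch early] = 0.7·(-7) + 0.1·(-7) + 0.2·(11) = -3.4
E[Launch late] = 0.7·(12) + 0.1·(12) + 0.2·(9) = 11.4
Best response: Launch late (11.4 is the largest).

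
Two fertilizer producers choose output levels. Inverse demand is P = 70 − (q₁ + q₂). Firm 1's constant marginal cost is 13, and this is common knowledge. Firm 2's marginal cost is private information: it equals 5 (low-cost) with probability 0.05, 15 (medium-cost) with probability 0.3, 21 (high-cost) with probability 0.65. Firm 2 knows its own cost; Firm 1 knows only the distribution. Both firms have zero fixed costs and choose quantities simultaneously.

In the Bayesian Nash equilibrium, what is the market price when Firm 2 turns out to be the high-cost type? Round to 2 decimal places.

35.10

Type-c best response for Firm 2: q₂(c) = (70 − c)/2 − q₁/2.
Firm 1 maximizes expected profit; its first-order condition is 70 − 2q₁ − E[q₂] − 13 = 0.
Substituting E[q₂] and solving: E[c₂] = 18.4, so q₁ = (70 − 2·13 + 18.4)/3 = 20.8.
q₂(high-cost) = 14.1, so P = 70 − (20.8 + 14.1) = 35.1.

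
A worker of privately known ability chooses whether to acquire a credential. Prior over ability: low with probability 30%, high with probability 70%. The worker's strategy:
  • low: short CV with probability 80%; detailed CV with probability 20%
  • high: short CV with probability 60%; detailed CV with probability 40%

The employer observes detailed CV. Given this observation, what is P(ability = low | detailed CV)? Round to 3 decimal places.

P(detailed CV) = 0.3·0.2 + 0.7·0.4 = 0.34
P(low | detailed CV) = (0.3·0.2) / 0.34 = 0.06 / 0.34 = 0.176471

0.176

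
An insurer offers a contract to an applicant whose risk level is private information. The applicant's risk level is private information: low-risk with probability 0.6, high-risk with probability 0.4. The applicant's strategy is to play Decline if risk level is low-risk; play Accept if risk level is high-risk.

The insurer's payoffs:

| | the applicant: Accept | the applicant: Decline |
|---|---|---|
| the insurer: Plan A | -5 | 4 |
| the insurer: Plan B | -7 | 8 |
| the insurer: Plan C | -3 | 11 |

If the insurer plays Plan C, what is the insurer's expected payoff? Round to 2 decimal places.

Take the expectation over the applicant's risk level, weighting each type's action by its prior probability.
E[Plan C] = 0.6·11 + 0.4·(-3) = 6.6 + (-1.2) = 5.4

5.40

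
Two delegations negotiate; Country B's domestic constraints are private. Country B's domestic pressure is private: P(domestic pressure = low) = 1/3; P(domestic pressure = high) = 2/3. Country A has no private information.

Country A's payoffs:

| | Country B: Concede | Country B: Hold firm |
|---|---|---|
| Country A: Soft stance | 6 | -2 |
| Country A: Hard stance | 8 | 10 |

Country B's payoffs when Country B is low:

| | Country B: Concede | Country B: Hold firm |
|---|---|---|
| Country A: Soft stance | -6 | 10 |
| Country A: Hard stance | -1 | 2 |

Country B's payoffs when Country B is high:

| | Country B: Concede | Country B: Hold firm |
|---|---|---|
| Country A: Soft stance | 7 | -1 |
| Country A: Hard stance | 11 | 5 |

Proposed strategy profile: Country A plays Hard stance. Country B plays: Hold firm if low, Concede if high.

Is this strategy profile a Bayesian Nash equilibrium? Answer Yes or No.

Yes

A profile is a BNE iff every type of every player is best-responding given beliefs about the other side.
Country A plays Hard stance: E[Hard stance] = 1/3·(10) + 2/3·(8) = 26/3; E[Soft stance] = 10/3. Best-responding. ✓
Country B (domestic pressure low), facing Hard stance: Concede gives -1, Hold firm gives 2. Proposed Hold firm is best. ✓
Country B (domestic pressure high), facing Hard stance: Concede gives 11, Hold firm gives 5. Proposed Concede is best. ✓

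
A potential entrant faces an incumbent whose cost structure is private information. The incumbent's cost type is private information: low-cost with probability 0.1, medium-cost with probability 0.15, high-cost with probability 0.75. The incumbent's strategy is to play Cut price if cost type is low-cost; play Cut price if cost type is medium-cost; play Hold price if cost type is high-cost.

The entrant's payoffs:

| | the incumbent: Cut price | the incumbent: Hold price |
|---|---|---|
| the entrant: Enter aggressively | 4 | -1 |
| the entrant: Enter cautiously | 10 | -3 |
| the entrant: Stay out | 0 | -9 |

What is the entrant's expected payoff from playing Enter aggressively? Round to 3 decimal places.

E[Enter aggressively] = 0.1·4 + 0.15·4 + 0.75·(-1) = 0.4 + 0.6 + (-0.75) = 0.25

0.250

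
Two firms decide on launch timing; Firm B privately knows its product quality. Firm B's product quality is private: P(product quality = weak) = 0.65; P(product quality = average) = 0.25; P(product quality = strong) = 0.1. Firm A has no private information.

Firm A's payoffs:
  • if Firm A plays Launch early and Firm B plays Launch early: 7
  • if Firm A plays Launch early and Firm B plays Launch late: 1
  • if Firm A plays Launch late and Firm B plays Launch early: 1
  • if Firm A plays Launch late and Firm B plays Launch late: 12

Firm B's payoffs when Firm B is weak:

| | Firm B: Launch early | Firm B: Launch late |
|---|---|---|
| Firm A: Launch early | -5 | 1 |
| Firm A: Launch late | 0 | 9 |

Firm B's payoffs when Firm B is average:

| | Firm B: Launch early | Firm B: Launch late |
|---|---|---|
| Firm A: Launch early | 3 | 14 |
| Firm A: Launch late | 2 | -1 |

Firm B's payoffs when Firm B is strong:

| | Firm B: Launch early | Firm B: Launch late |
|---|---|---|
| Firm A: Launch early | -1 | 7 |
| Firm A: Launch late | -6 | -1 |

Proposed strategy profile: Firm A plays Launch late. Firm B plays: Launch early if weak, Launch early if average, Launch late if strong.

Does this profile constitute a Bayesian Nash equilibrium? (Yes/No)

No

A profile is a BNE iff every type of every player is best-responding given beliefs about the other side.
Firm A plays Launch late: E[Launch late] = 0.65·(1) + 0.25·(1) + 0.1·(12) = 2.1; E[Launch early] = 6.4. Not best-responding. ✗
Firm B (product quality weak), facing Launch late: Launch early gives 0, Launch late gives 9. Proposed Launch early is not best — profitable deviation exists. ✗
Firm B (product quality average), facing Launch late: Launch early gives 2, Launch late gives -1. Proposed Launch early is best. ✓
Firm B (product quality strong), facing Launch late: Launch early gives -6, Launch late gives -1. Proposed Launch late is best. ✓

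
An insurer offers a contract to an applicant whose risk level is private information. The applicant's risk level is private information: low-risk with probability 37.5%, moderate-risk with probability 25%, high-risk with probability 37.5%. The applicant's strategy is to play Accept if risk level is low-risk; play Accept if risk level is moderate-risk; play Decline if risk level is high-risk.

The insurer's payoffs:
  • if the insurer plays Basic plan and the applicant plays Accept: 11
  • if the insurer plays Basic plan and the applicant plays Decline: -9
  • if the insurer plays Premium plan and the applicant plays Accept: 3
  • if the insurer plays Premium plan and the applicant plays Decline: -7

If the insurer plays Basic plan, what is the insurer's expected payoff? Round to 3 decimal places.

E[Basic plan] = 0.375·11 + 0.25·11 + 0.375·(-9) = 4.125 + 2.75 + (-3.375) = 3.5

3.500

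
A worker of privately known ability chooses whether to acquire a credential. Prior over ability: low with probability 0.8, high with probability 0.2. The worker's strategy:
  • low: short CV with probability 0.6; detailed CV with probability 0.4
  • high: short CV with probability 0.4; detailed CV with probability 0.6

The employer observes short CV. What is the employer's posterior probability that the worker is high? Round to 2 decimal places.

0.14

Apply Bayes' rule using the sender's strategy as the likelihood.
P(short CV) = 0.8·0.6 + 0.2·0.4 = 0.56
P(high | short CV) = (0.2·0.4) / 0.56 = 0.08 / 0.56 = 0.142857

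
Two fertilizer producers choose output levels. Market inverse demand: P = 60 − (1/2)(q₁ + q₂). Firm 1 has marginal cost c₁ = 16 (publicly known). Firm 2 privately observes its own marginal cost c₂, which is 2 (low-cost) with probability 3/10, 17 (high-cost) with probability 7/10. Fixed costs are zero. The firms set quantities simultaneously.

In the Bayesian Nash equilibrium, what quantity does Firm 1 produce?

Firm 2 with cost c maximizes (60 − (1/2)(q₁+q₂) − c)·q₂, giving q₂(c) = (60 − c − (1/2)q₁).
E[c₂] = 3/10·2 + 7/10·17 = 12.5
Firm 1's FOC against E[q₂] yields q₁ = (60 − 2·16 + E[c₂])/(3/2) = (60 − 32 + 12.5)/(3/2) = 27.

27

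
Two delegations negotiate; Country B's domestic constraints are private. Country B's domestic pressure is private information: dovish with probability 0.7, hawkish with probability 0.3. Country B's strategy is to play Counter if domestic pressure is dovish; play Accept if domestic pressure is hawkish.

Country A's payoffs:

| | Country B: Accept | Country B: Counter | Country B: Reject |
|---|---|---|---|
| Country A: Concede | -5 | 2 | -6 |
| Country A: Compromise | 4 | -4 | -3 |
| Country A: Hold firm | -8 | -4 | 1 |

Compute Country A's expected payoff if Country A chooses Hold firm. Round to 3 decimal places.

E[Hold firm] = 0.7·(-4) + 0.3·(-8) = (-2.8) + (-2.4) = -5.2

-5.200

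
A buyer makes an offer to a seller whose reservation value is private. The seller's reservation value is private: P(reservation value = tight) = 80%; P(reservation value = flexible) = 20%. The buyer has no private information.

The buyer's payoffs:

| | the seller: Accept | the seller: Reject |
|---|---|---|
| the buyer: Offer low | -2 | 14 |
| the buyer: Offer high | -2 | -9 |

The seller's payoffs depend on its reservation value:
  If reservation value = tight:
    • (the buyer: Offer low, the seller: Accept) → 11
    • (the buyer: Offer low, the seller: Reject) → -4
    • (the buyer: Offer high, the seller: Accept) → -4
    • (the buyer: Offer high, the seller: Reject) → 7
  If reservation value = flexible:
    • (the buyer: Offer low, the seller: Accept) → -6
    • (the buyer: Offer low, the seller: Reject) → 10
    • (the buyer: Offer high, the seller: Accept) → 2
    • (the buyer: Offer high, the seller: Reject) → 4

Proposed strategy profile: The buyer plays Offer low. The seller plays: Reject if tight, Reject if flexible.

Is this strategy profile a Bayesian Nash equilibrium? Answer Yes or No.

No

A profile is a BNE iff every type of every player is best-responding given beliefs about the other side.
The buyer plays Offer low: E[Offer low] = 0.8·(14) + 0.2·(14) = 14; E[Offer high] = -9. Best-responding. ✓
The seller (reservation value tight), facing Offer low: Accept gives 11, Reject gives -4. Proposed Reject is not best — profitable deviation exists. ✗
The seller (reservation value flexible), facing Offer low: Accept gives -6, Reject gives 10. Proposed Reject is best. ✓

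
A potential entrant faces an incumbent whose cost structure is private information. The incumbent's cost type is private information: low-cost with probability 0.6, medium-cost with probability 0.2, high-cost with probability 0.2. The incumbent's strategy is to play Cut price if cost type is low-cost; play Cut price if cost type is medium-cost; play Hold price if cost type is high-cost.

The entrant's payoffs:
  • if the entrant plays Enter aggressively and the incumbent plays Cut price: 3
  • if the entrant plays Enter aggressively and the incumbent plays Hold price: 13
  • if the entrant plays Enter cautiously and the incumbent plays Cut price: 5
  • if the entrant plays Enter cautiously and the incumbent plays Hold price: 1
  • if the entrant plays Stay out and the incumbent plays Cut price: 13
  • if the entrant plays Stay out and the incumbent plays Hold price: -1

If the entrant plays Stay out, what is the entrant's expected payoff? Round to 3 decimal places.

E[Stay out] = 0.6·13 + 0.2·13 + 0.2·(-1) = 7.8 + 2.6 + (-0.2) = 10.2

10.200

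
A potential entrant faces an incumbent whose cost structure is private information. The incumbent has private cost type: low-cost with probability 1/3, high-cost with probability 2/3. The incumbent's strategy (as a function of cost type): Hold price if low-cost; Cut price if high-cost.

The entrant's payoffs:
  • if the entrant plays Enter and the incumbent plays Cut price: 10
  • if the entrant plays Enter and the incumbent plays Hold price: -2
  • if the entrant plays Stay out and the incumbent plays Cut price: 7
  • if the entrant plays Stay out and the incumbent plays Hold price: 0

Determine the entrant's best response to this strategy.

Enter

E[Enter] = 1/3·(-2) + 2/3·(10) = 6
E[Stay out] = 1/3·(0) + 2/3·(7) = 14/3
Best response: Enter (6 is the largest).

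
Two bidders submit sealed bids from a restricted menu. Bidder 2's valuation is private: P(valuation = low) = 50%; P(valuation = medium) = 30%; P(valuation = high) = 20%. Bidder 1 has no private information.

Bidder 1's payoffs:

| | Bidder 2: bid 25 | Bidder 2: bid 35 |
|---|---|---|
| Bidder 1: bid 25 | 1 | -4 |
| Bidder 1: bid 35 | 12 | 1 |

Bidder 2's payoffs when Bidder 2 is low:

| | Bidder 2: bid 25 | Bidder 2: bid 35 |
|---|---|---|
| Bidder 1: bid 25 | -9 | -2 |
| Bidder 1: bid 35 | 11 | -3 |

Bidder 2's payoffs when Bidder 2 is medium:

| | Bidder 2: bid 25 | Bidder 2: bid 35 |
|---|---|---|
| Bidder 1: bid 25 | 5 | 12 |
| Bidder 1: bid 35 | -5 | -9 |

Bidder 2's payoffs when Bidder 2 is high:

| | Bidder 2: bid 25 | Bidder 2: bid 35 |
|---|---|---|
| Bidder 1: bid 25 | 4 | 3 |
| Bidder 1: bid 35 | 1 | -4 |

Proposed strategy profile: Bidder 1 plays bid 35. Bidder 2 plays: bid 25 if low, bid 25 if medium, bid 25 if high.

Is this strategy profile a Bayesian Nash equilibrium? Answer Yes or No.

A profile is a BNE iff every type of every player is best-responding given beliefs about the other side.
Bidder 1 plays bid 35: E[bid 35] = 0.5·(12) + 0.3·(12) + 0.2·(12) = 12; E[bid 25] = 1. Best-responding. ✓
Bidder 2 (valuation low), facing bid 35: bid 25 gives 11, bid 35 gives -3. Proposed bid 25 is best. ✓
Bidder 2 (valuation medium), facing bid 35: bid 25 gives -5, bid 35 gives -9. Proposed bid 25 is best. ✓
Bidder 2 (valuation high), facing bid 35: bid 25 gives 1, bid 35 gives -4. Proposed bid 25 is best. ✓

Yes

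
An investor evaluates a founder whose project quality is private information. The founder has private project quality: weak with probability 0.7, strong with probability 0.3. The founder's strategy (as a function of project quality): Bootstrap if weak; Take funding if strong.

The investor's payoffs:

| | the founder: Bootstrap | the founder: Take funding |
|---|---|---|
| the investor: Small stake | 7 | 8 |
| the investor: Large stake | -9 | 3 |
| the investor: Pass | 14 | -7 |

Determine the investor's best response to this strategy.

Pass

Compute the investor's expected payoff for each action, taking the expectation over the founder's type.
E[Small stake] = 0.7·(7) + 0.3·(8) = 7.3
E[Large stake] = 0.7·(-9) + 0.3·(3) = -5.4
E[Pass] = 0.7·(14) + 0.3·(-7) = 7.7
Best response: Pass (7.7 is the largest).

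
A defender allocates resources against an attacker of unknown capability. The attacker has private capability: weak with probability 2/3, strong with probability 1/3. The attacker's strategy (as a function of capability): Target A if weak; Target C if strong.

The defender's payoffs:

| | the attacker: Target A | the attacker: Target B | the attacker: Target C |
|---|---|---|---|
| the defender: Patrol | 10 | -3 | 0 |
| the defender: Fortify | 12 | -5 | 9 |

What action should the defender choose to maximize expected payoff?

Fortify

Compute the defender's expected payoff for each action, taking the expectation over the attacker's type.
E[Patrol] = 2/3·(10) + 1/3·(0) = 20/3
E[Fortify] = 2/3·(12) + 1/3·(9) = 11
Best response: Fortify (11 is the largest).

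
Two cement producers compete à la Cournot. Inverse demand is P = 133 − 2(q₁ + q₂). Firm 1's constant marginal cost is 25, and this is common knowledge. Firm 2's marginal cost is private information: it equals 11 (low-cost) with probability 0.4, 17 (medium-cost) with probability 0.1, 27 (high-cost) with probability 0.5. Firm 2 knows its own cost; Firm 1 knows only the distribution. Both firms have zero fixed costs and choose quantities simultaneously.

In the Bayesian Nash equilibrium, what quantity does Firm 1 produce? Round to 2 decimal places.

17.10

Firm 2 with cost c maximizes (133 − 2(q₁+q₂) − c)·q₂, giving q₂(c) = (133 − c − 2q₁)/4.
E[c₂] = 0.4·11 + 0.1·17 + 0.5·27 = 19.6
Firm 1's FOC against E[q₂] yields q₁ = (133 − 2·25 + E[c₂])/6 = (133 − 50 + 19.6)/6 = 17.1.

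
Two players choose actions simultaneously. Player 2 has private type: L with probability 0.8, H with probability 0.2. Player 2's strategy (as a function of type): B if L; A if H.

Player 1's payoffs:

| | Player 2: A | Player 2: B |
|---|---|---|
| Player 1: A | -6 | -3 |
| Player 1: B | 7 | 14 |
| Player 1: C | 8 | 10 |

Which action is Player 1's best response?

B

E[A] = 0.8·(-3) + 0.2·(-6) = -3.6
E[B] = 0.8·(14) + 0.2·(7) = 12.6
E[C] = 0.8·(10) + 0.2·(8) = 9.6
Best response: B (12.6 is the largest).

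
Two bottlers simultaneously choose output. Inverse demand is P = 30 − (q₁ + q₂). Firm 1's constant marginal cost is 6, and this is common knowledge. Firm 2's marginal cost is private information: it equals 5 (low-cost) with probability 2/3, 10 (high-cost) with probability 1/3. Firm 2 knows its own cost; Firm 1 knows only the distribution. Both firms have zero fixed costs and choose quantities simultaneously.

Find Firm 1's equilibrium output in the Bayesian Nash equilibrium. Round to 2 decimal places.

Each type of Firm 2 best-responds to q₁; Firm 1 best-responds to the expected q₂ over Firm 2's types.
Firm 2 with cost c maximizes (30 − (q₁+q₂) − c)·q₂, giving q₂(c) = (30 − c − q₁)/2.
E[c₂] = 2/3·5 + 1/3·10 = 6.66667
Firm 1's FOC against E[q₂] yields q₁ = (30 − 2·6 + E[c₂])/3 = (30 − 12 + 6.66667)/3 = 8.22222.

8.22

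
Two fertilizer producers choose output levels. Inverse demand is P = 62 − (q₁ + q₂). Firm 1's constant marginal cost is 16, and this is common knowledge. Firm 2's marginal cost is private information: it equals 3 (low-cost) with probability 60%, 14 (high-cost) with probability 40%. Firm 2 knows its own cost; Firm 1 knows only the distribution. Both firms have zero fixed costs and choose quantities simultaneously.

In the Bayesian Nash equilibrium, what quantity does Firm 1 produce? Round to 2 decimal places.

12.47

Type-c best response for Firm 2: q₂(c) = (62 − c)/2 − q₁/2.
Firm 1 maximizes expected profit; its first-order condition is 62 − 2q₁ − E[q₂] − 16 = 0.
Substituting E[q₂] and solving: E[c₂] = 7.4, so q₁ = (62 − 2·16 + 7.4)/3 = 12.4667.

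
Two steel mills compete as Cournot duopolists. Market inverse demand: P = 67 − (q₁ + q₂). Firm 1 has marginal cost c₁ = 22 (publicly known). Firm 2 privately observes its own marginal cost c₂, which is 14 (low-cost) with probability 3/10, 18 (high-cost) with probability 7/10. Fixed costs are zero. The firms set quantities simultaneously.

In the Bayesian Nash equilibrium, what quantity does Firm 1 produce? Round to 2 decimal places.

Type-c best response for Firm 2: q₂(c) = (67 − c)/2 − q₁/2.
Firm 1 maximizes expected profit; its first-order condition is 67 − 2q₁ − E[q₂] − 22 = 0.
Substituting E[q₂] and solving: E[c₂] = 16.8, so q₁ = (67 − 2·22 + 16.8)/3 = 13.2667.

13.27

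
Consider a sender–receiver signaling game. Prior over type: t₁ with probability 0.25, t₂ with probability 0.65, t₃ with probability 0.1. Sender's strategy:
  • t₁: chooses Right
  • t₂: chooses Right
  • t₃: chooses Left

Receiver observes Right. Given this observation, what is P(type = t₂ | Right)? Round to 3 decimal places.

P(Right) = 0.25·1 + 0.65·1 + 0.1·0 = 0.9
P(t₂ | Right) = (0.65·1) / 0.9 = 0.65 / 0.9 = 0.722222

0.722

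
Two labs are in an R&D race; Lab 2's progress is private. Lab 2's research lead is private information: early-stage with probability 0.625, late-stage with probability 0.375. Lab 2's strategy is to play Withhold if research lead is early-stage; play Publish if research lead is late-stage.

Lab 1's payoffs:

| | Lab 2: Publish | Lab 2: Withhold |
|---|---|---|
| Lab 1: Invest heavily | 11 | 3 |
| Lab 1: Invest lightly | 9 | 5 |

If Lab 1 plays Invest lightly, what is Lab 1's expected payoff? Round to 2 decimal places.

Take the expectation over Lab 2's research lead, weighting each type's action by its prior probability.
E[Invest lightly] = 0.625·5 + 0.375·9 = 3.125 + 3.375 = 6.5

6.50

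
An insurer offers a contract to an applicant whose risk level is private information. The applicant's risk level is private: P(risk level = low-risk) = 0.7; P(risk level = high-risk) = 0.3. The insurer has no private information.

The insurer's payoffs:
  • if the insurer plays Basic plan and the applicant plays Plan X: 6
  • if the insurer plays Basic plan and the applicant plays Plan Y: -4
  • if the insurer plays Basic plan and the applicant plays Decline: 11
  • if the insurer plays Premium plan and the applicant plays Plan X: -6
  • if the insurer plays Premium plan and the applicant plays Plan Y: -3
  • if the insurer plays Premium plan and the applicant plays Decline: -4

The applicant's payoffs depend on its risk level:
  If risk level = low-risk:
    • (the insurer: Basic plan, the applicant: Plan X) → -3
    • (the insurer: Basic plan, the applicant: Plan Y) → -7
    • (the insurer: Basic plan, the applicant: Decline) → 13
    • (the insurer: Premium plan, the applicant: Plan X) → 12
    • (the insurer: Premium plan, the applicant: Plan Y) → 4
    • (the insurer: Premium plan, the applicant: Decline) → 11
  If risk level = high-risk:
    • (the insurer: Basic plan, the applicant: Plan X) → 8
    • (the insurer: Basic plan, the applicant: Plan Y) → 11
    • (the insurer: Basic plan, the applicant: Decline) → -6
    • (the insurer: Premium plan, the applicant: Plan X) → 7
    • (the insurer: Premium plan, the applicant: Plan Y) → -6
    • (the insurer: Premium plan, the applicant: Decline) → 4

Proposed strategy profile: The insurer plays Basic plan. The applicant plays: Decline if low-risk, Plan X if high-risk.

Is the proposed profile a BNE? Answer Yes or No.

No

The insurer plays Basic plan: E[Basic plan] = 0.7·(11) + 0.3·(6) = 9.5; E[Premium plan] = -4.6. Best-responding. ✓
The applicant (risk level low-risk), facing Basic plan: Plan X gives -3, Plan Y gives -7, Decline gives 13. Proposed Decline is best. ✓
The applicant (risk level high-risk), facing Basic plan: Plan X gives 8, Plan Y gives 11, Decline gives -6. Proposed Plan X is not best — profitable deviation exists. ✗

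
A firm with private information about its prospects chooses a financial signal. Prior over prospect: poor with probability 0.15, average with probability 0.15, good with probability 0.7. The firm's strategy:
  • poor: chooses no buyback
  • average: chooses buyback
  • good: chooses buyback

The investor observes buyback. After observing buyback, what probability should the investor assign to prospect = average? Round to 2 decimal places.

0.18

Apply Bayes' rule using the sender's strategy as the likelihood.
P(buyback) = 0.15·0 + 0.15·1 + 0.7·1 = 0.85
P(average | buyback) = (0.15·1) / 0.85 = 0.15 / 0.85 = 0.176471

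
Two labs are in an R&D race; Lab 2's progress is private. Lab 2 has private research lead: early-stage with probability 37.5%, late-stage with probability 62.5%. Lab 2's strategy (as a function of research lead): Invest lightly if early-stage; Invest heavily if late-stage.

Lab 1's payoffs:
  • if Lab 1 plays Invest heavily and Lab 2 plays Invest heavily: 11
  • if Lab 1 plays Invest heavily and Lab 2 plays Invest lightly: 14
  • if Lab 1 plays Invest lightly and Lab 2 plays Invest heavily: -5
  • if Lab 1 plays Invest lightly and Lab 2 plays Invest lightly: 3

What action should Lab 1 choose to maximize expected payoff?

Invest heavily

E[Invest heavily] = 0.375·(14) + 0.625·(11) = 12.125
E[Invest lightly] = 0.375·(3) + 0.625·(-5) = -2
Best response: Invest heavily (12.125 is the largest).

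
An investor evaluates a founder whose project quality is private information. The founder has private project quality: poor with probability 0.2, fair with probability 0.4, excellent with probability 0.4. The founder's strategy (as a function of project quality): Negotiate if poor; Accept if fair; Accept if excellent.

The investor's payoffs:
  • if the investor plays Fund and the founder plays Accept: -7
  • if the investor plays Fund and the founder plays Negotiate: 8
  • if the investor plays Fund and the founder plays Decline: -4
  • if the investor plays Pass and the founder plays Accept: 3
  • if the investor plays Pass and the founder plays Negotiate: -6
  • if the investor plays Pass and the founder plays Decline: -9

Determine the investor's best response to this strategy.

Compute the investor's expected payoff for each action, taking the expectation over the founder's type.
E[Fund] = 0.2·(8) + 0.4·(-7) + 0.4·(-7) = -4
E[Pass] = 0.2·(-6) + 0.4·(3) + 0.4·(3) = 1.2
Best response: Pass (1.2 is the largest).

Pass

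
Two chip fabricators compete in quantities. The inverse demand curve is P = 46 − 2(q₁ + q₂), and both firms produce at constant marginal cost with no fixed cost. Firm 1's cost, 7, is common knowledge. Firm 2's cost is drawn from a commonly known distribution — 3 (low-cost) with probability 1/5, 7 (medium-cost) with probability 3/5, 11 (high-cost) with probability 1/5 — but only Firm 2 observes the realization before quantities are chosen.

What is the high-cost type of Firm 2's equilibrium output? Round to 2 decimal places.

5.50

Type-c best response for Firm 2: q₂(c) = (46 − c)/4 − q₁/2.
Firm 1 maximizes expected profit; its first-order condition is 46 − 4q₁ − 2E[q₂] − 7 = 0.
Substituting E[q₂] and solving: E[c₂] = 7, so q₁ = (46 − 2·7 + 7)/6 = 6.5.
q₂(high-cost) = (46 − 11 − 2·6.5)/4 = 5.5.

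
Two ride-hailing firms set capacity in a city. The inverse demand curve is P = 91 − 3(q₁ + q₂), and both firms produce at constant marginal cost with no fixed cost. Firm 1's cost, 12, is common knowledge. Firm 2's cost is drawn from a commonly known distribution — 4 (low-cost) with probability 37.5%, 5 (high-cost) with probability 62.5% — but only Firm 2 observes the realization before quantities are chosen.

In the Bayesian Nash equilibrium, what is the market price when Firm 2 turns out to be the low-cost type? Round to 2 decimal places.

Firm 2 with cost c maximizes (91 − 3(q₁+q₂) − c)·q₂, giving q₂(c) = (91 − c − 3q₁)/6.
E[c₂] = 0.375·4 + 0.625·5 = 4.625
Firm 1's FOC against E[q₂] yields q₁ = (91 − 2·12 + E[c₂])/9 = (91 − 24 + 4.625)/9 = 7.95833.
q₂(low-cost) = 10.5208, so P = 91 − 3·(7.95833 + 10.5208) = 35.5625.

35.56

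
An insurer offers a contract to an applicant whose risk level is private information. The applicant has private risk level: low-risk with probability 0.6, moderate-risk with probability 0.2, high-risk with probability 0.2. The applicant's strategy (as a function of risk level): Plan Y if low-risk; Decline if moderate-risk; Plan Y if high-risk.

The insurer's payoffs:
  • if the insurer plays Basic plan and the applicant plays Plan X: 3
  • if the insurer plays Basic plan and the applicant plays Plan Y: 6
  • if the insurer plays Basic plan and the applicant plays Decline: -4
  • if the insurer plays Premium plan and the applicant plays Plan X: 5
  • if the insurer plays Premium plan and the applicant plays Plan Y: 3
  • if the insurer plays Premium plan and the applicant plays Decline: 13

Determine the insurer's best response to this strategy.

E[Basic plan] = 0.6·(6) + 0.2·(-4) + 0.2·(6) = 4
E[Premium plan] = 0.6·(3) + 0.2·(13) + 0.2·(3) = 5
Best response: Premium plan (5 is the largest).

Premium plan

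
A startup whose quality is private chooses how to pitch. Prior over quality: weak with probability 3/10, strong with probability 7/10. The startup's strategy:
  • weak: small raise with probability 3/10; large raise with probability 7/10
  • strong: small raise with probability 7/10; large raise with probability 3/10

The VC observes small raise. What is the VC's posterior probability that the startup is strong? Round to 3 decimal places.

0.845

P(small raise) = (3/10)·(3/10) + (7/10)·(7/10) = 29/50
P(strong | small raise) = ((7/10)·(7/10)) / (29/50) = (49/100) / (29/50) = 49/58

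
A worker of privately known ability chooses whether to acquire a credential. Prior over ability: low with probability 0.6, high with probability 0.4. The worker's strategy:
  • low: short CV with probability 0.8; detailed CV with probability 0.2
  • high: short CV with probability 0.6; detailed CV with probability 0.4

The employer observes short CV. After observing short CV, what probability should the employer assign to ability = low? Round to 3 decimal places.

0.667

Apply Bayes' rule using the sender's strategy as the likelihood.
P(short CV) = 0.6·0.8 + 0.4·0.6 = 0.72
P(low | short CV) = (0.6·0.8) / 0.72 = 0.48 / 0.72 = 0.666667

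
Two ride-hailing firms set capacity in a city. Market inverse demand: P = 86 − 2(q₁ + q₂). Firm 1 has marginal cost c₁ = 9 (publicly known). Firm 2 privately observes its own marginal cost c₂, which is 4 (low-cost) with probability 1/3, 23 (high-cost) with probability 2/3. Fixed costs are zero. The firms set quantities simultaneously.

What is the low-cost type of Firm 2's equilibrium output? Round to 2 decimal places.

13.44

Firm 2 with cost c maximizes (86 − 2(q₁+q₂) − c)·q₂, giving q₂(c) = (86 − c − 2q₁)/4.
E[c₂] = 1/3·4 + 2/3·23 = 16.6667
Firm 1's FOC against E[q₂] yields q₁ = (86 − 2·9 + E[c₂])/6 = (86 − 18 + 16.6667)/6 = 14.1111.
q₂(low-cost) = (86 − 4 − 2·14.1111)/4 = 13.4444.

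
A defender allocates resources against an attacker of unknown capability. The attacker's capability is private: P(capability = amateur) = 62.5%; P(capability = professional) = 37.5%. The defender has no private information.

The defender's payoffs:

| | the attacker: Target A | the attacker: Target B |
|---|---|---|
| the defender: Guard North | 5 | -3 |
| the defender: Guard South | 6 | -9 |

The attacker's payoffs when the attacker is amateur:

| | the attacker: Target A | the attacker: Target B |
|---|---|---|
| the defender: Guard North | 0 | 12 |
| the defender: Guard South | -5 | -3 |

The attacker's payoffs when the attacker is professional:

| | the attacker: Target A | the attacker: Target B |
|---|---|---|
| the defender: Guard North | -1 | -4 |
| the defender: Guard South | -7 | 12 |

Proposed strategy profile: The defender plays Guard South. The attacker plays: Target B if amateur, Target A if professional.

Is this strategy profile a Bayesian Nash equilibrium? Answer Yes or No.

A profile is a BNE iff every type of every player is best-responding given beliefs about the other side.
The defender plays Guard South: E[Guard South] = 0.625·(-9) + 0.375·(6) = -3.375; E[Guard North] = 0. Not best-responding. ✗
The attacker (capability amateur), facing Guard South: Target A gives -5, Target B gives -3. Proposed Target B is best. ✓
The attacker (capability professional), facing Guard South: Target A gives -7, Target B gives 12. Proposed Target A is not best — profitable deviation exists. ✗

No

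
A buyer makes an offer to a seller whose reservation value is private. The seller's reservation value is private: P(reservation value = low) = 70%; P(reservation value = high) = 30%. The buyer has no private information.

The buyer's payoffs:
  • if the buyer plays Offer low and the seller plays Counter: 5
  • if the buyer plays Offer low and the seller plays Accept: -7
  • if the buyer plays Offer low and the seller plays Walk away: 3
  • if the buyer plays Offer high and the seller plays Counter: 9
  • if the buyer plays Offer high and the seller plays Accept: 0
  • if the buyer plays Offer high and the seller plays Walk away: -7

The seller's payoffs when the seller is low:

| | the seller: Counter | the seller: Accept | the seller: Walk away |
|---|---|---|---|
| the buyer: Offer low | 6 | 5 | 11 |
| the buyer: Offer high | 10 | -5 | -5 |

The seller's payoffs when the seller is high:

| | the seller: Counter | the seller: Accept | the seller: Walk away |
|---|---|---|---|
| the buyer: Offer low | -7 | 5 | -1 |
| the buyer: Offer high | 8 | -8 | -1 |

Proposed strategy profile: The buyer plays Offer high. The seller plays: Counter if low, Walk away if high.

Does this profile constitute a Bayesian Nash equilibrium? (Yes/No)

The buyer plays Offer high: E[Offer high] = 0.7·(9) + 0.3·(-7) = 4.2; E[Offer low] = 4.4. Not best-responding. ✗
The seller (reservation value low), facing Offer high: Counter gives 10, Accept gives -5, Walk away gives -5. Proposed Counter is best. ✓
The seller (reservation value high), facing Offer high: Counter gives 8, Accept gives -8, Walk away gives -1. Proposed Walk away is not best — profitable deviation exists. ✗

No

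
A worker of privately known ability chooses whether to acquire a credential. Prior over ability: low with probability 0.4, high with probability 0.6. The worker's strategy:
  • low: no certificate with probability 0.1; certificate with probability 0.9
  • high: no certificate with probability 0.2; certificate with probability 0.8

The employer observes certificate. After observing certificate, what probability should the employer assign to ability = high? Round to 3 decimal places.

0.571

P(certificate) = 0.4·0.9 + 0.6·0.8 = 0.84
P(high | certificate) = (0.6·0.8) / 0.84 = 0.48 / 0.84 = 0.571429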